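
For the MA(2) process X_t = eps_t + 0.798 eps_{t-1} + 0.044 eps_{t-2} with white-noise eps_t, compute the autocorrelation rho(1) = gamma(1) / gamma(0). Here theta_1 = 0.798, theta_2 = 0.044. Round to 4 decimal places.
\rho(1) = 0.5084

For an MA(q) process with theta_0 = 1, the autocovariance is
  gamma(k) = sigma^2 * sum_{i=0..q-k} theta_i * theta_{i+k},
and rho(k) = gamma(k) / gamma(0). Sigma^2 cancels.
  numerator   = (1)*(0.798) + (0.798)*(0.044) = 0.833112.
  denominator = (1)^2 + (0.798)^2 + (0.044)^2 = 1.63874.
  rho(1) = 0.833112 / 1.63874 = 0.5084.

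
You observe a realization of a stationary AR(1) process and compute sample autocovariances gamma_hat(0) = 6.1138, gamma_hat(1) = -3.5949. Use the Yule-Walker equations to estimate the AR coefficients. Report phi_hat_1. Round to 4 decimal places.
\hat\phi_{1} = -0.5880

The Yule-Walker equations for an AR(p) process read, in matrix form,
  Gamma_p phi = r_p,   with   (Gamma_p)_{ij} = gamma(|i - j|),
                       (r_p)_i = gamma(i),   i,j = 1..p.
Substitute the sample gammas (Toeplitz matrix and right-hand side of size 1):
  Gamma_p = [[6.1138]]
  r_p     = [-3.5949]
With p = 1 this is the single equation gamma(0) phi_1 = gamma(1):
  phi_hat_1 = gamma(1) / gamma(0) = -3.5949 / 6.1138 = -0.5880.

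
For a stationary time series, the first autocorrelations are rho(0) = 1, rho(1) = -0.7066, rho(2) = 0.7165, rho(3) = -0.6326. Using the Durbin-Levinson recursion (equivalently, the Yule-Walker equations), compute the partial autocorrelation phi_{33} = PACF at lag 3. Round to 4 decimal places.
\phi_{33} = -0.0970

The PACF at lag k is phi_{kk}, the last component of the solution
to the Yule-Walker system G_k phi = r_k where
  (G_k)_{ij} = rho(|i - j|), (r_k)_i = rho(i), i,j = 1..k.
Equivalently, Durbin-Levinson gives phi_{kk} iteratively:
  phi_{11} = rho(1)
  phi_{kk} = [rho(k) - sum_{j=1..k-1} phi_{k-1,j} rho(k-j)]
            / [1 - sum_{j=1..k-1} phi_{k-1,j} rho(j)],
  phi_{k,j} = phi_{k-1,j} - phi_{kk} phi_{k-1,k-j},  j = 1..k-1.
Step k = 1:
  phi_11 = rho(1) = -0.7066.
Step k = 2:
  phi_22 = [rho(2) - phi_11 rho(1)] / [1 - phi_11 rho(1)] = [0.7165 - (-0.7066)(-0.7066)] / [1 - (-0.7066)(-0.7066)]
         = 0.21721644 / 0.50071644 = 0.433811.
  Update: phi_21 = phi_11 - phi_22 phi_11 = -0.7066 - (0.433811)(-0.7066) = -0.400069.
Step k = 3:
  phi_33 = [rho(3) - phi_21 rho(2) - phi_22 rho(1)] / [1 - phi_21 rho(1) - phi_22 rho(2)]
    numerator   = -0.6326 - (-0.400069)(0.7165) - (0.433811)(-0.7066) = -0.03941955
    denominator = 1 - (-0.400069)(-0.7066) - (0.433811)(0.7165) = 0.4064855
  phi_33 = -0.03941955 / 0.4064855 = -0.097.
Therefore phi_{33} = -0.0970.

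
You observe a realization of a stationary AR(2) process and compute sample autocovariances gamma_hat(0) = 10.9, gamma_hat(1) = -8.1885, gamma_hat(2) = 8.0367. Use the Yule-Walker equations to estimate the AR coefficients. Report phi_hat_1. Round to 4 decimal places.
\hat\phi_{1} = -0.4530

The Yule-Walker equations for an AR(p) process read, in matrix form,
  Gamma_p phi = r_p,   with   (Gamma_p)_{ij} = gamma(|i - j|),
                       (r_p)_i = gamma(i),   i,j = 1..p.
Substitute the sample gammas (Toeplitz matrix and right-hand side of size 2):
  Gamma_p = [[10.9, -8.1885], [-8.1885, 10.9]]
  r_p     = [-8.1885, 8.0367]
Written out:
  10.9 phi_1 - 8.1885 phi_2 = -8.1885
  -8.1885 phi_1 + 10.9 phi_2 = 8.0367
Solve by Cramer's rule:
  det = gamma(0)^2 - gamma(1)^2 = (10.9)^2 - (-8.1885)^2 = 118.81 - 67.05153225 = 51.75846775
  phi_hat_1 = [gamma(1) gamma(0) - gamma(1) gamma(2)] / det = [(-8.1885)(10.9) - (-8.1885)(8.0367)] / 51.75846775 = -23.44613205 / 51.75846775 = -0.453
  phi_hat_2 = [gamma(0) gamma(2) - gamma(1)^2] / det = [(10.9)(8.0367) - (-8.1885)^2] / 51.75846775 = 20.54849775 / 51.75846775 = 0.397
So phi_hat = [-0.4530, 0.3970].
Therefore phi_hat_1 = -0.4530.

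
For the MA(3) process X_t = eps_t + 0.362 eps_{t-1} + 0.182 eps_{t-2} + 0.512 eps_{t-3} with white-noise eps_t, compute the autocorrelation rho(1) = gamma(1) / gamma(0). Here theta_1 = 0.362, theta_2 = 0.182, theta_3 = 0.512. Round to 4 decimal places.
\rho(1) = 0.3653

For an MA(q) process with theta_0 = 1, the autocovariance is
  gamma(k) = sigma^2 * sum_{i=0..q-k} theta_i * theta_{i+k},
and rho(k) = gamma(k) / gamma(0). Sigma^2 cancels.
  numerator   = (1)*(0.362) + (0.362)*(0.182) + (0.182)*(0.512) = 0.521068.
  denominator = (1)^2 + (0.362)^2 + (0.182)^2 + (0.512)^2 = 1.426312.
  rho(1) = 0.521068 / 1.426312 = 0.3653.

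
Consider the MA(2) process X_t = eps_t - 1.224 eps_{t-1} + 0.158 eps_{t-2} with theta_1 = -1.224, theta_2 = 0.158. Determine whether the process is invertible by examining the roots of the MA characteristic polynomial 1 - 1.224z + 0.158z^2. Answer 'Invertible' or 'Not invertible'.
\text{Not invertible}

The MA(q) characteristic polynomial is P(z) = 1 - 1.224z + 0.158z^2.
Invertibility requires all roots to lie outside the unit circle, i.e. |z| > 1 for every root.
Set 1 + (-1.224) z + (0.158) z^2 = 0, i.e. a z^2 + b z + c = 0 with a = 0.158, b = -1.224, c = 1.
Discriminant D = b^2 - 4ac = (-1.224)^2 - 4*(0.158)*1 = 1.498176 - (0.632) = 0.866176.
D >= 0, so the roots are real: z = (-b +/- sqrt(D)) / (2a) = (1.224 +/- 0.930686) / (0.316).
  z_1 = (1.224 + 0.930686) / (0.316) = 6.8186,   |z_1| = 6.8186.
  z_2 = (1.224 - 0.930686) / (0.316) = 0.9282,   |z_2| = 0.9282.
Moduli of all roots: 6.8186, 0.9282.
All moduli strictly greater than 1? No.
Verdict: Not invertible.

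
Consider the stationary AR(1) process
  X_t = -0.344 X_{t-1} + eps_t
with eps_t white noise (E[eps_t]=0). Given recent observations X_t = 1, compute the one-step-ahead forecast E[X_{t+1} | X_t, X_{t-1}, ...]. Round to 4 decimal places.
E[X_{t+1} \mid \mathcal F_t] = -0.3440

For an AR(p) model X_t = c + sum_i phi_i X_{t-i} + eps_t, the
one-step-ahead conditional mean is
  E[X_{t+1} | X_t, ...] = c + sum_i phi_i X_{t+1-i}.
Substitute known values:
  E[X_{t+1} | ...] = (-0.344) * (1)
                   = -0.3440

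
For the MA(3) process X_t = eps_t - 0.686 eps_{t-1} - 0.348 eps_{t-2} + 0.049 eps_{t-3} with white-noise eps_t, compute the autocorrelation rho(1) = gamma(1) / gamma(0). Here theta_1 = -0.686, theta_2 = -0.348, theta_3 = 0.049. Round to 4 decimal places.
\rho(1) = -0.2913

For an MA(q) process with theta_0 = 1, the autocovariance is
  gamma(k) = sigma^2 * sum_{i=0..q-k} theta_i * theta_{i+k},
and rho(k) = gamma(k) / gamma(0). Sigma^2 cancels.
  numerator   = (1)*(-0.686) + (-0.686)*(-0.348) + (-0.348)*(0.049) = -0.464324.
  denominator = (1)^2 + (-0.686)^2 + (-0.348)^2 + (0.049)^2 = 1.594101.
  rho(1) = -0.464324 / 1.594101 = -0.2913.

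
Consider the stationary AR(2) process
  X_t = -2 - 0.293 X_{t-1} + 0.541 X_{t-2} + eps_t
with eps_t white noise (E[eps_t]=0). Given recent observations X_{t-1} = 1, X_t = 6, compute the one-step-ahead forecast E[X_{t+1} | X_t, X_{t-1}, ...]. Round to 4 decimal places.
E[X_{t+1} \mid \mathcal F_t] = -3.2170

For an AR(p) model X_t = c + sum_i phi_i X_{t-i} + eps_t, the
one-step-ahead conditional mean is
  E[X_{t+1} | X_t, ...] = c + sum_i phi_i X_{t+1-i}.
Substitute known values:
  E[X_{t+1} | ...] = -2 + (-0.293) * (6) + (0.541) * (1)
                   = -3.2170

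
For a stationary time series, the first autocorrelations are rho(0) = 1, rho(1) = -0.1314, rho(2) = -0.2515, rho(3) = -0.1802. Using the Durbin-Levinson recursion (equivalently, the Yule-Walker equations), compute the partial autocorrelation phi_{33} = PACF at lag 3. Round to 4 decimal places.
\phi_{33} = -0.2840

The PACF at lag k is phi_{kk}, the last component of the solution
to the Yule-Walker system G_k phi = r_k where
  (G_k)_{ij} = rho(|i - j|), (r_k)_i = rho(i), i,j = 1..k.
Equivalently, Durbin-Levinson gives phi_{kk} iteratively:
  phi_{11} = rho(1)
  phi_{kk} = [rho(k) - sum_{j=1..k-1} phi_{k-1,j} rho(k-j)]
            / [1 - sum_{j=1..k-1} phi_{k-1,j} rho(j)],
  phi_{k,j} = phi_{k-1,j} - phi_{kk} phi_{k-1,k-j},  j = 1..k-1.
Step k = 1:
  phi_11 = rho(1) = -0.1314.
Step k = 2:
  phi_22 = [rho(2) - phi_11 rho(1)] / [1 - phi_11 rho(1)] = [-0.2515 - (-0.1314)(-0.1314)] / [1 - (-0.1314)(-0.1314)]
         = -0.26876596 / 0.98273404 = -0.273488.
  Update: phi_21 = phi_11 - phi_22 phi_11 = -0.1314 - (-0.273488)(-0.1314) = -0.167336.
Step k = 3:
  phi_33 = [rho(3) - phi_21 rho(2) - phi_22 rho(1)] / [1 - phi_21 rho(1) - phi_22 rho(2)]
    numerator   = -0.1802 - (-0.167336)(-0.2515) - (-0.273488)(-0.1314) = -0.25822141
    denominator = 1 - (-0.167336)(-0.1314) - (-0.273488)(-0.2515) = 0.90922978
  phi_33 = -0.25822141 / 0.90922978 = -0.284.
Therefore phi_{33} = -0.2840.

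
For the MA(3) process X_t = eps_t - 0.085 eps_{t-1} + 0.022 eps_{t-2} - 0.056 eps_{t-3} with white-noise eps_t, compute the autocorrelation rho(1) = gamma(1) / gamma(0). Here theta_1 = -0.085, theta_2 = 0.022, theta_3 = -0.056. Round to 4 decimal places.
\rho(1) = -0.0872

For an MA(q) process with theta_0 = 1, the autocovariance is
  gamma(k) = sigma^2 * sum_{i=0..q-k} theta_i * theta_{i+k},
and rho(k) = gamma(k) / gamma(0). Sigma^2 cancels.
  numerator   = (1)*(-0.085) + (-0.085)*(0.022) + (0.022)*(-0.056) = -0.088102.
  denominator = (1)^2 + (-0.085)^2 + (0.022)^2 + (-0.056)^2 = 1.010845.
  rho(1) = -0.088102 / 1.010845 = -0.0872.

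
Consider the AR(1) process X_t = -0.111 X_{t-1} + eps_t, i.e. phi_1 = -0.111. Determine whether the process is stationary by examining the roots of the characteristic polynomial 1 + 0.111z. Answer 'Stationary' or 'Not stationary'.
\text{Stationary}

The AR(p) characteristic polynomial is P(z) = 1 + 0.111z.
Stationarity requires all roots to lie outside the unit circle, i.e. |z| > 1 for every root.
This is linear in z: 1 + (0.111) z = 0  =>  z = -1/(0.111) = -9.009009,  |z| = 9.009009.
Moduli of all roots: 9.0090.
All moduli strictly greater than 1? Yes.
Verdict: Stationary.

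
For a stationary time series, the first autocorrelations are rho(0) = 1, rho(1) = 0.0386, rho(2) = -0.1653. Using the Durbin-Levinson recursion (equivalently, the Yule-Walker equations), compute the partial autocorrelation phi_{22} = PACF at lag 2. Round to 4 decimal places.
\phi_{22} = -0.1670

The PACF at lag k is phi_{kk}, the last component of the solution
to the Yule-Walker system G_k phi = r_k where
  (G_k)_{ij} = rho(|i - j|), (r_k)_i = rho(i), i,j = 1..k.
Equivalently, Durbin-Levinson gives phi_{kk} iteratively:
  phi_{11} = rho(1)
  phi_{kk} = [rho(k) - sum_{j=1..k-1} phi_{k-1,j} rho(k-j)]
            / [1 - sum_{j=1..k-1} phi_{k-1,j} rho(j)],
  phi_{k,j} = phi_{k-1,j} - phi_{kk} phi_{k-1,k-j},  j = 1..k-1.
Step k = 1:
  phi_11 = rho(1) = 0.0386.
Step k = 2:
  phi_22 = [rho(2) - phi_11 rho(1)] / [1 - phi_11 rho(1)] = [-0.1653 - (0.0386)(0.0386)] / [1 - (0.0386)(0.0386)]
         = -0.16678996 / 0.99851004 = -0.167.
Therefore phi_{22} = -0.1670.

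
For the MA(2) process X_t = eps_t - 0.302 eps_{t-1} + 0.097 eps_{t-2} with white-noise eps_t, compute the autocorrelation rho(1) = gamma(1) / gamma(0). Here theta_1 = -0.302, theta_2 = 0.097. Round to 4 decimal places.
\rho(1) = -0.3010

For an MA(q) process with theta_0 = 1, the autocovariance is
  gamma(k) = sigma^2 * sum_{i=0..q-k} theta_i * theta_{i+k},
and rho(k) = gamma(k) / gamma(0). Sigma^2 cancels.
  numerator   = (1)*(-0.302) + (-0.302)*(0.097) = -0.331294.
  denominator = (1)^2 + (-0.302)^2 + (0.097)^2 = 1.100613.
  rho(1) = -0.331294 / 1.100613 = -0.3010.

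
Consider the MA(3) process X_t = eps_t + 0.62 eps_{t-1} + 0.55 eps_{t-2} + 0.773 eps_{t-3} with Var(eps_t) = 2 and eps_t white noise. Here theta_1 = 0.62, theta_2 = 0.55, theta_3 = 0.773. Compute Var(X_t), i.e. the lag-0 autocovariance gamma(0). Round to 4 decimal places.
\gamma(0) = 4.5689

For an MA(q) process X_t = eps_t + sum_i theta_i eps_{t-i} with
Var(eps_t) = sigma^2, the variance is
  gamma(0) = sigma^2 * (1 + sum_i theta_i^2).
  sum_i theta_i^2 = (0.62)^2 + (0.55)^2 + (0.773)^2 = 0.3844 + 0.3025 + 0.597529 = 1.284429.
  gamma(0) = 2 * (1 + 1.284429) = 2 * 2.284429 = 4.568858, which rounds to 4.5689.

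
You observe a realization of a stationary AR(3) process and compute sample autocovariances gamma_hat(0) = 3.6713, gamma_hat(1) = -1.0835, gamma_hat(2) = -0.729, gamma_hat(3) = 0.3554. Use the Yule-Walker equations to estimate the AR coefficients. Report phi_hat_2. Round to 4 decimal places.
\hat\phi_{2} = -0.3470

The Yule-Walker equations for an AR(p) process read, in matrix form,
  Gamma_p phi = r_p,   with   (Gamma_p)_{ij} = gamma(|i - j|),
                       (r_p)_i = gamma(i),   i,j = 1..p.
Substitute the sample gammas (Toeplitz matrix and right-hand side of size 3):
  Gamma_p = [[3.6713, -1.0835, -0.729], [-1.0835, 3.6713, -1.0835], [-0.729, -1.0835, 3.6713]]
  r_p     = [-1.0835, -0.729, 0.3554]
Written out (R1..R3):
  (R1) 3.6713 phi_1 - 1.0835 phi_2 - 0.729 phi_3 = -1.0835
  (R2) -1.0835 phi_1 + 3.6713 phi_2 - 1.0835 phi_3 = -0.729
  (R3) -0.729 phi_1 - 1.0835 phi_2 + 3.6713 phi_3 = 0.3554
Gaussian elimination:
  R2 <- R2 - (-1.0835/3.6713) R1 = R2 - (-0.295127) R1:  3.35153 phi_2 - 1.298648 phi_3 = -1.04877
  R3 <- R3 - (-0.729/3.6713) R1 = R3 - (-0.198567) R1:  -1.298648 phi_2 + 3.526544 phi_3 = 0.140252
  R3 <- R3 - (-1.298648/3.35153) R2 = R3 - (-0.387479) R2:  3.023346 phi_3 = -0.266124
Back-substitution:
  phi_hat_3 = -0.266124 / 3.023346 = -0.088023
  phi_hat_2 = (-1.04877 - (-1.298648)(-0.088023)) / 3.35153 = -0.34703
  phi_hat_1 = (-1.0835 - (-1.0835)(-0.34703) - (-0.729)(-0.088023)) / 3.6713 = -0.415023
So phi_hat = [-0.4150, -0.3470, -0.0880].
Therefore phi_hat_2 = -0.3470.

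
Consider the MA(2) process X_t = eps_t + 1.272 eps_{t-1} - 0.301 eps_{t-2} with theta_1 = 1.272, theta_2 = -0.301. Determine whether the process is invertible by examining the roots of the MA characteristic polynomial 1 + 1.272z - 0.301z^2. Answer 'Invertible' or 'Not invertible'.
\text{Not invertible}

The MA(q) characteristic polynomial is P(z) = 1 + 1.272z - 0.301z^2.
Invertibility requires all roots to lie outside the unit circle, i.e. |z| > 1 for every root.
Set 1 + (1.272) z + (-0.301) z^2 = 0, i.e. a z^2 + b z + c = 0 with a = -0.301, b = 1.272, c = 1.
Discriminant D = b^2 - 4ac = (1.272)^2 - 4*(-0.301)*1 = 1.617984 - (-1.204) = 2.821984.
D >= 0, so the roots are real: z = (-b +/- sqrt(D)) / (2a) = (-1.272 +/- 1.679876) / (-0.602).
  z_1 = (-1.272 + 1.679876) / (-0.602) = -0.6775,   |z_1| = 0.6775.
  z_2 = (-1.272 - 1.679876) / (-0.602) = 4.9034,   |z_2| = 4.9034.
Moduli of all roots: 0.6775, 4.9034.
All moduli strictly greater than 1? No.
Verdict: Not invertible.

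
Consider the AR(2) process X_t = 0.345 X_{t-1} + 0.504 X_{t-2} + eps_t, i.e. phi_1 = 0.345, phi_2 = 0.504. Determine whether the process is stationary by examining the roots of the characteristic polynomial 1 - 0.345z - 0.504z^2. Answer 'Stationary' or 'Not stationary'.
\text{Stationary}

The AR(p) characteristic polynomial is P(z) = 1 - 0.345z - 0.504z^2.
Stationarity requires all roots to lie outside the unit circle, i.e. |z| > 1 for every root.
Set 1 + (-0.345) z + (-0.504) z^2 = 0, i.e. a z^2 + b z + c = 0 with a = -0.504, b = -0.345, c = 1.
Discriminant D = b^2 - 4ac = (-0.345)^2 - 4*(-0.504)*1 = 0.119025 - (-2.016) = 2.135025.
D >= 0, so the roots are real: z = (-b +/- sqrt(D)) / (2a) = (0.345 +/- 1.461172) / (-1.008).
  z_1 = (0.345 + 1.461172) / (-1.008) = -1.7918,   |z_1| = 1.7918.
  z_2 = (0.345 - 1.461172) / (-1.008) = 1.1073,   |z_2| = 1.1073.
Moduli of all roots: 1.7918, 1.1073.
All moduli strictly greater than 1? Yes.
Verdict: Stationary.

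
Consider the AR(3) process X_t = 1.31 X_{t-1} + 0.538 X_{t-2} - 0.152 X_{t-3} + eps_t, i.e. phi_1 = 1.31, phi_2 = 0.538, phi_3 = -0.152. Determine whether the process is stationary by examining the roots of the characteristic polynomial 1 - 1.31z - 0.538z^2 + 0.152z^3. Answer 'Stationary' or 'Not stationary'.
\text{Not stationary}

The AR(p) characteristic polynomial is P(z) = 1 - 1.31z - 0.538z^2 + 0.152z^3.
Stationarity requires all roots to lie outside the unit circle, i.e. |z| > 1 for every root.
Degree 3: look for a simple real root z0 first, then factor out (1 - z/z0) and solve the remaining quadratic.
Testing z0 = 5: P(5) = 1 + (-1.31)(5) + (-0.538)(5)^2 + (0.152)(5)^3
  = 1 + (-6.55) + (-13.45) + (19) = 0.  So z_0 = 5 is a root, |z_0| = 5.
Divide out the factor (1 - 0.2 z) = (1 - z/z0) (since 1/z0 = 0.2):
  P(z) = (1 - 0.2 z)(1 + (-1.11) z + (-0.76) z^2)
  [check: z-coef -1.11 - (0.2) = -1.31; z^2-coef -0.76 - (0.2)(-1.11) = -0.538; z^3-coef -(0.2)(-0.76) = 0.152.]
Remaining roots from the quadratic factor 1 + (-1.11) z + (-0.76) z^2:
  Set 1 + (-1.11) z + (-0.76) z^2 = 0, i.e. a z^2 + b z + c = 0 with a = -0.76, b = -1.11, c = 1.
  Discriminant D = b^2 - 4ac = (-1.11)^2 - 4*(-0.76)*1 = 1.2321 - (-3.04) = 4.2721.
  D >= 0, so the roots are real: z = (-b +/- sqrt(D)) / (2a) = (1.11 +/- 2.066906) / (-1.52).
    z_1 = (1.11 + 2.066906) / (-1.52) = -2.0901,   |z_1| = 2.0901.
    z_2 = (1.11 - 2.066906) / (-1.52) = 0.6295,   |z_2| = 0.6295.
Moduli of all roots: 5.0000, 2.0901, 0.6295.
All moduli strictly greater than 1? No.
Verdict: Not stationary.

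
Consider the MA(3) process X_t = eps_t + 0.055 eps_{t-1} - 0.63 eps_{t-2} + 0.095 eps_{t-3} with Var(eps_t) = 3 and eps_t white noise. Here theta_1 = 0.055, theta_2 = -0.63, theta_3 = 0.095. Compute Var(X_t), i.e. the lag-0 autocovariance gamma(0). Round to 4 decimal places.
\gamma(0) = 4.2269

For an MA(q) process X_t = eps_t + sum_i theta_i eps_{t-i} with
Var(eps_t) = sigma^2, the variance is
  gamma(0) = sigma^2 * (1 + sum_i theta_i^2).
  sum_i theta_i^2 = (0.055)^2 + (-0.63)^2 + (0.095)^2 = 0.003025 + 0.3969 + 0.009025 = 0.40895.
  gamma(0) = 3 * (1 + 0.40895) = 3 * 1.40895 = 4.22685, which rounds to 4.2269.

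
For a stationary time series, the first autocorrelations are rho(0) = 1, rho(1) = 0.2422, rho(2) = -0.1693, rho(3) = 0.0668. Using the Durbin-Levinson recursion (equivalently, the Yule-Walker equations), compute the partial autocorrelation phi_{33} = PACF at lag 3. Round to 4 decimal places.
\phi_{33} = 0.1991

The PACF at lag k is phi_{kk}, the last component of the solution
to the Yule-Walker system G_k phi = r_k where
  (G_k)_{ij} = rho(|i - j|), (r_k)_i = rho(i), i,j = 1..k.
Equivalently, Durbin-Levinson gives phi_{kk} iteratively:
  phi_{11} = rho(1)
  phi_{kk} = [rho(k) - sum_{j=1..k-1} phi_{k-1,j} rho(k-j)]
            / [1 - sum_{j=1..k-1} phi_{k-1,j} rho(j)],
  phi_{k,j} = phi_{k-1,j} - phi_{kk} phi_{k-1,k-j},  j = 1..k-1.
Step k = 1:
  phi_11 = rho(1) = 0.2422.
Step k = 2:
  phi_22 = [rho(2) - phi_11 rho(1)] / [1 - phi_11 rho(1)] = [-0.1693 - (0.2422)(0.2422)] / [1 - (0.2422)(0.2422)]
         = -0.22796084 / 0.94133916 = -0.242167.
  Update: phi_21 = phi_11 - phi_22 phi_11 = 0.2422 - (-0.242167)(0.2422) = 0.300853.
Step k = 3:
  phi_33 = [rho(3) - phi_21 rho(2) - phi_22 rho(1)] / [1 - phi_21 rho(1) - phi_22 rho(2)]
    numerator   = 0.0668 - (0.300853)(-0.1693) - (-0.242167)(0.2422) = 0.1763871
    denominator = 1 - (0.300853)(0.2422) - (-0.242167)(-0.1693) = 0.88613467
  phi_33 = 0.1763871 / 0.88613467 = 0.1991.
Therefore phi_{33} = 0.1991.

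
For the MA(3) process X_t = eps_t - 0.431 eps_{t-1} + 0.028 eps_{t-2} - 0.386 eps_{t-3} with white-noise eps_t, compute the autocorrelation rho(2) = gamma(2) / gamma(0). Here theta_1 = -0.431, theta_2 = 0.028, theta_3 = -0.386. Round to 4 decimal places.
\rho(2) = 0.1455

For an MA(q) process with theta_0 = 1, the autocovariance is
  gamma(k) = sigma^2 * sum_{i=0..q-k} theta_i * theta_{i+k},
and rho(k) = gamma(k) / gamma(0). Sigma^2 cancels.
  numerator   = (1)*(0.028) + (-0.431)*(-0.386) = 0.194366.
  denominator = (1)^2 + (-0.431)^2 + (0.028)^2 + (-0.386)^2 = 1.335541.
  rho(2) = 0.194366 / 1.335541 = 0.1455.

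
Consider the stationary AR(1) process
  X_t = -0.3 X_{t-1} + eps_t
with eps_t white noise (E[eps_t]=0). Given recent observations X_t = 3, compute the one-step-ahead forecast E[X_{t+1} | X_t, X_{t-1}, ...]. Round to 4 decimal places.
E[X_{t+1} \mid \mathcal F_t] = -0.9000

For an AR(p) model X_t = c + sum_i phi_i X_{t-i} + eps_t, the
one-step-ahead conditional mean is
  E[X_{t+1} | X_t, ...] = c + sum_i phi_i X_{t+1-i}.
Substitute known values:
  E[X_{t+1} | ...] = (-0.3) * (3)
                   = -0.9000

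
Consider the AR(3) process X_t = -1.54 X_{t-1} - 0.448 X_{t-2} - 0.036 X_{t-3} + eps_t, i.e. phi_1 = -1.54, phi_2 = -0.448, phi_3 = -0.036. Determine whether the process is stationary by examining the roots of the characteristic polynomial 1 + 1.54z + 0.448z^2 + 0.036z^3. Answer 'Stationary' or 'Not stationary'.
\text{Not stationary}

The AR(p) characteristic polynomial is P(z) = 1 + 1.54z + 0.448z^2 + 0.036z^3.
Stationarity requires all roots to lie outside the unit circle, i.e. |z| > 1 for every root.
Degree 3: look for a simple real root z0 first, then factor out (1 - z/z0) and solve the remaining quadratic.
Testing z0 = -5: P(-5) = 1 + (1.54)(-5) + (0.448)(-5)^2 + (0.036)(-5)^3
  = 1 + (-7.7) + (11.2) + (-4.5) = 0.  So z_0 = -5 is a root, |z_0| = 5.
Divide out the factor (1 + 0.2 z) = (1 - z/z0) (since 1/z0 = -0.2):
  P(z) = (1 + 0.2 z)(1 + (1.34) z + (0.18) z^2)
  [check: z-coef 1.34 - (-0.2) = 1.54; z^2-coef 0.18 - (-0.2)(1.34) = 0.448; z^3-coef -(-0.2)(0.18) = 0.036.]
Remaining roots from the quadratic factor 1 + (1.34) z + (0.18) z^2:
  Set 1 + (1.34) z + (0.18) z^2 = 0, i.e. a z^2 + b z + c = 0 with a = 0.18, b = 1.34, c = 1.
  Discriminant D = b^2 - 4ac = (1.34)^2 - 4*(0.18)*1 = 1.7956 - (0.72) = 1.0756.
  D >= 0, so the roots are real: z = (-b +/- sqrt(D)) / (2a) = (-1.34 +/- 1.037111) / (0.36).
    z_1 = (-1.34 + 1.037111) / (0.36) = -0.8414,   |z_1| = 0.8414.
    z_2 = (-1.34 - 1.037111) / (0.36) = -6.6031,   |z_2| = 6.6031.
Moduli of all roots: 5.0000, 0.8414, 6.6031.
All moduli strictly greater than 1? No.
Verdict: Not stationary.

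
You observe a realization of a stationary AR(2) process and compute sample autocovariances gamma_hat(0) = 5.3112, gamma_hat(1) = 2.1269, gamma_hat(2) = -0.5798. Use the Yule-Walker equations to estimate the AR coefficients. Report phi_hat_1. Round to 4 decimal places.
\hat\phi_{1} = 0.5290

The Yule-Walker equations for an AR(p) process read, in matrix form,
  Gamma_p phi = r_p,   with   (Gamma_p)_{ij} = gamma(|i - j|),
                       (r_p)_i = gamma(i),   i,j = 1..p.
Substitute the sample gammas (Toeplitz matrix and right-hand side of size 2):
  Gamma_p = [[5.3112, 2.1269], [2.1269, 5.3112]]
  r_p     = [2.1269, -0.5798]
Written out:
  5.3112 phi_1 + 2.1269 phi_2 = 2.1269
  2.1269 phi_1 + 5.3112 phi_2 = -0.5798
Solve by Cramer's rule:
  det = gamma(0)^2 - gamma(1)^2 = (5.3112)^2 - (2.1269)^2 = 28.20884544 - 4.52370361 = 23.68514183
  phi_hat_1 = [gamma(1) gamma(0) - gamma(1) gamma(2)] / det = [(2.1269)(5.3112) - (2.1269)(-0.5798)] / 23.68514183 = 12.5295679 / 23.68514183 = 0.529
  phi_hat_2 = [gamma(0) gamma(2) - gamma(1)^2] / det = [(5.3112)(-0.5798) - (2.1269)^2] / 23.68514183 = -7.60313737 / 23.68514183 = -0.321
So phi_hat = [0.5290, -0.3210].
Therefore phi_hat_1 = 0.5290.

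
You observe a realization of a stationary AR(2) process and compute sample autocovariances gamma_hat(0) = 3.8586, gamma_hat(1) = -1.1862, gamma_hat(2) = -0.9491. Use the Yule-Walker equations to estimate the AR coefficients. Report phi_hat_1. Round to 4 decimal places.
\hat\phi_{1} = -0.4230

The Yule-Walker equations for an AR(p) process read, in matrix form,
  Gamma_p phi = r_p,   with   (Gamma_p)_{ij} = gamma(|i - j|),
                       (r_p)_i = gamma(i),   i,j = 1..p.
Substitute the sample gammas (Toeplitz matrix and right-hand side of size 2):
  Gamma_p = [[3.8586, -1.1862], [-1.1862, 3.8586]]
  r_p     = [-1.1862, -0.9491]
Written out:
  3.8586 phi_1 - 1.1862 phi_2 = -1.1862
  -1.1862 phi_1 + 3.8586 phi_2 = -0.9491
Solve by Cramer's rule:
  det = gamma(0)^2 - gamma(1)^2 = (3.8586)^2 - (-1.1862)^2 = 14.88879396 - 1.40707044 = 13.48172352
  phi_hat_1 = [gamma(1) gamma(0) - gamma(1) gamma(2)] / det = [(-1.1862)(3.8586) - (-1.1862)(-0.9491)] / 13.48172352 = -5.70289374 / 13.48172352 = -0.423
  phi_hat_2 = [gamma(0) gamma(2) - gamma(1)^2] / det = [(3.8586)(-0.9491) - (-1.1862)^2] / 13.48172352 = -5.0692677 / 13.48172352 = -0.376
So phi_hat = [-0.4230, -0.3760].
Therefore phi_hat_1 = -0.4230.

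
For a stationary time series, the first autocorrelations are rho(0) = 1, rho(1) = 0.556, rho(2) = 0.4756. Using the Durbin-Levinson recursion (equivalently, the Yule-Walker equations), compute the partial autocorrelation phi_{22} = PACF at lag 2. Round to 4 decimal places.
\phi_{22} = 0.2410

The PACF at lag k is phi_{kk}, the last component of the solution
to the Yule-Walker system G_k phi = r_k where
  (G_k)_{ij} = rho(|i - j|), (r_k)_i = rho(i), i,j = 1..k.
Equivalently, Durbin-Levinson gives phi_{kk} iteratively:
  phi_{11} = rho(1)
  phi_{kk} = [rho(k) - sum_{j=1..k-1} phi_{k-1,j} rho(k-j)]
            / [1 - sum_{j=1..k-1} phi_{k-1,j} rho(j)],
  phi_{k,j} = phi_{k-1,j} - phi_{kk} phi_{k-1,k-j},  j = 1..k-1.
Step k = 1:
  phi_11 = rho(1) = 0.556.
Step k = 2:
  phi_22 = [rho(2) - phi_11 rho(1)] / [1 - phi_11 rho(1)] = [0.4756 - (0.556)(0.556)] / [1 - (0.556)(0.556)]
         = 0.166464 / 0.690864 = 0.241.
Therefore phi_{22} = 0.2410.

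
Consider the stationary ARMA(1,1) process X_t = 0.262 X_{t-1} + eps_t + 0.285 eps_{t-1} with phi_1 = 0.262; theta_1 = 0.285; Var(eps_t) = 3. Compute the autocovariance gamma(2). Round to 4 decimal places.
\gamma(2) = 0.4961

Multiply the model equation by X_{t-k} and take expectations. With theta_0 = psi_0 = 1 and psi_j the MA(infinity) weights, this gives
  gamma(k) - sum_i phi_i gamma(k-i) = c_k,
  c_k = sigma^2 * sum_{j=k..q} theta_j psi_{j-k}   (c_k = 0 for k > q),
using gamma(-m) = gamma(m).
psi-weights needed (psi_j = theta_j + sum_i phi_i psi_{j-i}):
  psi_1 = theta_1 + phi_1 = 0.285 + (0.262) = 0.547
Right-hand sides:
  c_0 = sigma^2 (1 + theta_1 psi_1) = 3 * (1 + (0.285)(0.547)) = 3 * 1.155895 = 3.467685
  c_1 = sigma^2 theta_1 = 3 * (0.285) = 0.855
  c_2 = 0
Equations for k = 0 and k = 1 (AR order 1):
  gamma(0) = phi_1 gamma(1) + c_0
  gamma(1) = phi_1 gamma(0) + c_1
Substituting the second into the first: gamma(0) (1 - phi_1^2) = c_0 + phi_1 c_1, so
  gamma(0) = (c_0 + phi_1 c_1) / (1 - phi_1^2) = (3.467685 + (0.262)(0.855)) / (1 - (0.262)^2) = 3.691695 / 0.931356 = 3.963785.
  gamma(1) = phi_1 gamma(0) + c_1 = (0.262)(3.963785) + (0.855) = 1.893512.
For k = 2 (> q): gamma(2) = phi_1 gamma(1) = (0.262)(1.893512) = 0.4961.
Therefore gamma(2) = 0.4961 (to 4 decimal places).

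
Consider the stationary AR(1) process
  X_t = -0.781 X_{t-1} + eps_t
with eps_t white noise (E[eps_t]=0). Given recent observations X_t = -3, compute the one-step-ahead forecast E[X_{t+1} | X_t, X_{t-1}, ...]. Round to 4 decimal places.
E[X_{t+1} \mid \mathcal F_t] = 2.3430

For an AR(p) model X_t = c + sum_i phi_i X_{t-i} + eps_t, the
one-step-ahead conditional mean is
  E[X_{t+1} | X_t, ...] = c + sum_i phi_i X_{t+1-i}.
Substitute known values:
  E[X_{t+1} | ...] = (-0.781) * (-3)
                   = 2.3430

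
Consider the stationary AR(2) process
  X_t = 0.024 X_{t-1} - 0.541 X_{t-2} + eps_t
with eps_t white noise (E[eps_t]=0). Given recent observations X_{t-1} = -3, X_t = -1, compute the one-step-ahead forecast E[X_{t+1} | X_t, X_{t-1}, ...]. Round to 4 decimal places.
E[X_{t+1} \mid \mathcal F_t] = 1.5990

For an AR(p) model X_t = c + sum_i phi_i X_{t-i} + eps_t, the
one-step-ahead conditional mean is
  E[X_{t+1} | X_t, ...] = c + sum_i phi_i X_{t+1-i}.
Substitute known values:
  E[X_{t+1} | ...] = (0.024) * (-1) + (-0.541) * (-3)
                   = 1.5990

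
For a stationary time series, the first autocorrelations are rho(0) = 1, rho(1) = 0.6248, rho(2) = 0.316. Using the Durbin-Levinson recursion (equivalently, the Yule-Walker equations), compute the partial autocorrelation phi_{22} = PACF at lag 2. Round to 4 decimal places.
\phi_{22} = -0.1220

The PACF at lag k is phi_{kk}, the last component of the solution
to the Yule-Walker system G_k phi = r_k where
  (G_k)_{ij} = rho(|i - j|), (r_k)_i = rho(i), i,j = 1..k.
Equivalently, Durbin-Levinson gives phi_{kk} iteratively:
  phi_{11} = rho(1)
  phi_{kk} = [rho(k) - sum_{j=1..k-1} phi_{k-1,j} rho(k-j)]
            / [1 - sum_{j=1..k-1} phi_{k-1,j} rho(j)],
  phi_{k,j} = phi_{k-1,j} - phi_{kk} phi_{k-1,k-j},  j = 1..k-1.
Step k = 1:
  phi_11 = rho(1) = 0.6248.
Step k = 2:
  phi_22 = [rho(2) - phi_11 rho(1)] / [1 - phi_11 rho(1)] = [0.316 - (0.6248)(0.6248)] / [1 - (0.6248)(0.6248)]
         = -0.07437504 / 0.60962496 = -0.122.
Therefore phi_{22} = -0.1220.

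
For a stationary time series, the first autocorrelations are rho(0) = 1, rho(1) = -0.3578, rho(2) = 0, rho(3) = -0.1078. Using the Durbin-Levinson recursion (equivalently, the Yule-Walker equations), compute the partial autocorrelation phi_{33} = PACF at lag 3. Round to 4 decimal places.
\phi_{33} = -0.1879

The PACF at lag k is phi_{kk}, the last component of the solution
to the Yule-Walker system G_k phi = r_k where
  (G_k)_{ij} = rho(|i - j|), (r_k)_i = rho(i), i,j = 1..k.
Equivalently, Durbin-Levinson gives phi_{kk} iteratively:
  phi_{11} = rho(1)
  phi_{kk} = [rho(k) - sum_{j=1..k-1} phi_{k-1,j} rho(k-j)]
            / [1 - sum_{j=1..k-1} phi_{k-1,j} rho(j)],
  phi_{k,j} = phi_{k-1,j} - phi_{kk} phi_{k-1,k-j},  j = 1..k-1.
Step k = 1:
  phi_11 = rho(1) = -0.3578.
Step k = 2:
  phi_22 = [rho(2) - phi_11 rho(1)] / [1 - phi_11 rho(1)] = [0 - (-0.3578)(-0.3578)] / [1 - (-0.3578)(-0.3578)]
         = -0.12802084 / 0.87197916 = -0.146816.
  Update: phi_21 = phi_11 - phi_22 phi_11 = -0.3578 - (-0.146816)(-0.3578) = -0.410331.
Step k = 3:
  phi_33 = [rho(3) - phi_21 rho(2) - phi_22 rho(1)] / [1 - phi_21 rho(1) - phi_22 rho(2)]
    numerator   = -0.1078 - (-0.410331)(0) - (-0.146816)(-0.3578) = -0.16033091
    denominator = 1 - (-0.410331)(-0.3578) - (-0.146816)(0) = 0.8531836
  phi_33 = -0.16033091 / 0.8531836 = -0.1879.
Therefore phi_{33} = -0.1879.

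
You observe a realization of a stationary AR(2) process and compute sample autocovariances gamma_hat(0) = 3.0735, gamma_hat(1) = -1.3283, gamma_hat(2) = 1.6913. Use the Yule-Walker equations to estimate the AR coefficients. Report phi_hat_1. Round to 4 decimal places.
\hat\phi_{1} = -0.2390

The Yule-Walker equations for an AR(p) process read, in matrix form,
  Gamma_p phi = r_p,   with   (Gamma_p)_{ij} = gamma(|i - j|),
                       (r_p)_i = gamma(i),   i,j = 1..p.
Substitute the sample gammas (Toeplitz matrix and right-hand side of size 2):
  Gamma_p = [[3.0735, -1.3283], [-1.3283, 3.0735]]
  r_p     = [-1.3283, 1.6913]
Written out:
  3.0735 phi_1 - 1.3283 phi_2 = -1.3283
  -1.3283 phi_1 + 3.0735 phi_2 = 1.6913
Solve by Cramer's rule:
  det = gamma(0)^2 - gamma(1)^2 = (3.0735)^2 - (-1.3283)^2 = 9.44640225 - 1.76438089 = 7.68202136
  phi_hat_1 = [gamma(1) gamma(0) - gamma(1) gamma(2)] / det = [(-1.3283)(3.0735) - (-1.3283)(1.6913)] / 7.68202136 = -1.83597626 / 7.68202136 = -0.239
  phi_hat_2 = [gamma(0) gamma(2) - gamma(1)^2] / det = [(3.0735)(1.6913) - (-1.3283)^2] / 7.68202136 = 3.43382966 / 7.68202136 = 0.447
So phi_hat = [-0.2390, 0.4470].
Therefore phi_hat_1 = -0.2390.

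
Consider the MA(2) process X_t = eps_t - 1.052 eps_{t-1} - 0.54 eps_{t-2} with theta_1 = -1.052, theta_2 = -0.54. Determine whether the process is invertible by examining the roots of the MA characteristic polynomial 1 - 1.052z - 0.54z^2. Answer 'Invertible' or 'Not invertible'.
\text{Not invertible}

The MA(q) characteristic polynomial is P(z) = 1 - 1.052z - 0.54z^2.
Invertibility requires all roots to lie outside the unit circle, i.e. |z| > 1 for every root.
Set 1 + (-1.052) z + (-0.54) z^2 = 0, i.e. a z^2 + b z + c = 0 with a = -0.54, b = -1.052, c = 1.
Discriminant D = b^2 - 4ac = (-1.052)^2 - 4*(-0.54)*1 = 1.106704 - (-2.16) = 3.266704.
D >= 0, so the roots are real: z = (-b +/- sqrt(D)) / (2a) = (1.052 +/- 1.807403) / (-1.08).
  z_1 = (1.052 + 1.807403) / (-1.08) = -2.6476,   |z_1| = 2.6476.
  z_2 = (1.052 - 1.807403) / (-1.08) = 0.6994,   |z_2| = 0.6994.
Moduli of all roots: 2.6476, 0.6994.
All moduli strictly greater than 1? No.
Verdict: Not invertible.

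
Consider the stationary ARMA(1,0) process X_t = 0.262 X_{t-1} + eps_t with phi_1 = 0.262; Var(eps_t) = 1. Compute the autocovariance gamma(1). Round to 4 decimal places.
\gamma(1) = 0.2813

Multiply the model equation by X_{t-k} and take expectations. With theta_0 = psi_0 = 1 and psi_j the MA(infinity) weights, this gives
  gamma(k) - sum_i phi_i gamma(k-i) = c_k,
  c_k = sigma^2 * sum_{j=k..q} theta_j psi_{j-k}   (c_k = 0 for k > q),
using gamma(-m) = gamma(m).
Pure AR (q = 0): c_0 = sigma^2 = 1, c_k = 0 for k >= 1.
Equations for k = 0 and k = 1 (AR order 1):
  gamma(0) = phi_1 gamma(1) + c_0
  gamma(1) = phi_1 gamma(0) + c_1
Substituting the second into the first: gamma(0) (1 - phi_1^2) = c_0 + phi_1 c_1, so
  gamma(0) = c_0 / (1 - phi_1^2) = 1 / (1 - (0.262)^2) = 1 / 0.931356 = 1.073703.
  gamma(1) = phi_1 gamma(0) = (0.262)(1.073703) = 0.28131.
Therefore gamma(1) = 0.2813 (to 4 decimal places).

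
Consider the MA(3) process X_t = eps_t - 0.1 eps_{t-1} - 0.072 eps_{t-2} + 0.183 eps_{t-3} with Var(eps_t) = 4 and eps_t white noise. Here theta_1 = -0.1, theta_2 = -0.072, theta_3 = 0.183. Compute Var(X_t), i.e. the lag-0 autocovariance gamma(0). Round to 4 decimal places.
\gamma(0) = 4.1947

For an MA(q) process X_t = eps_t + sum_i theta_i eps_{t-i} with
Var(eps_t) = sigma^2, the variance is
  gamma(0) = sigma^2 * (1 + sum_i theta_i^2).
  sum_i theta_i^2 = (-0.1)^2 + (-0.072)^2 + (0.183)^2 = 0.01 + 0.005184 + 0.033489 = 0.048673.
  gamma(0) = 4 * (1 + 0.048673) = 4 * 1.048673 = 4.194692, which rounds to 4.1947.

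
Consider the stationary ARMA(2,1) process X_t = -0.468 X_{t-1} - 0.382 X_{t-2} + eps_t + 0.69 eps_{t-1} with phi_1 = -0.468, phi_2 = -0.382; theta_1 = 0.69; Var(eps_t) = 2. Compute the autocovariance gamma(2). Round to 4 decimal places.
\gamma(2) = -1.0637

Multiply the model equation by X_{t-k} and take expectations. With theta_0 = psi_0 = 1 and psi_j the MA(infinity) weights, this gives
  gamma(k) - sum_i phi_i gamma(k-i) = c_k,
  c_k = sigma^2 * sum_{j=k..q} theta_j psi_{j-k}   (c_k = 0 for k > q),
using gamma(-m) = gamma(m).
psi-weights needed (psi_j = theta_j + sum_i phi_i psi_{j-i}):
  psi_1 = theta_1 + phi_1 = 0.69 + (-0.468) = 0.222
Right-hand sides:
  c_0 = sigma^2 (1 + theta_1 psi_1) = 2 * (1 + (0.69)(0.222)) = 2 * 1.15318 = 2.30636
  c_1 = sigma^2 theta_1 = 2 * (0.69) = 1.38
  c_2 = 0
Equations for k = 0, 1, 2 (AR order 2, c_2 = 0):
  (E0) gamma(0) = phi_1 gamma(1) + phi_2 gamma(2) + c_0
  (E1) gamma(1) = phi_1 gamma(0) + phi_2 gamma(1) + c_1
  (E2) gamma(2) = phi_1 gamma(1) + phi_2 gamma(0)
From (E1): gamma(1) = A gamma(0) + B with
  A = phi_1 / (1 - phi_2) = -0.468 / 1.382 = -0.33864,   B = c_1 / (1 - phi_2) = 1.38 / 1.382 = 0.998553.
Insert (E2) into (E0): gamma(0) (1 - phi_2^2) = phi_1 (1 + phi_2) gamma(1) + c_0.
  phi_1 (1 + phi_2) = (-0.468)(0.618) = -0.289224,   1 - phi_2^2 = 0.854076.
Replace gamma(1) by A gamma(0) + B and collect gamma(0):
  gamma(0) [0.854076 - (-0.289224)(-0.33864)] = (-0.289224)(0.998553) + 2.30636
  gamma(0) * 0.756133 = 2.017555
  gamma(0) = 2.017555 / 0.756133 = 2.668253.
  gamma(1) = A gamma(0) + B = (-0.33864)(2.668253) + (0.998553) = 0.094977.
  gamma(2) = phi_1 gamma(1) + phi_2 gamma(0) = (-0.468)(0.094977) + (-0.382)(2.668253) = -1.063722.
Therefore gamma(2) = -1.0637 (to 4 decimal places).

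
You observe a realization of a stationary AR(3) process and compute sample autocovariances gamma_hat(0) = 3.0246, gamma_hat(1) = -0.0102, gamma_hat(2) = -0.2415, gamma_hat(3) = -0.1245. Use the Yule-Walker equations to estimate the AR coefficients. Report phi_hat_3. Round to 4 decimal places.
\hat\phi_{3} = -0.0420

The Yule-Walker equations for an AR(p) process read, in matrix form,
  Gamma_p phi = r_p,   with   (Gamma_p)_{ij} = gamma(|i - j|),
                       (r_p)_i = gamma(i),   i,j = 1..p.
Substitute the sample gammas (Toeplitz matrix and right-hand side of size 3):
  Gamma_p = [[3.0246, -0.0102, -0.2415], [-0.0102, 3.0246, -0.0102], [-0.2415, -0.0102, 3.0246]]
  r_p     = [-0.0102, -0.2415, -0.1245]
Written out (R1..R3):
  (R1) 3.0246 phi_1 - 0.0102 phi_2 - 0.2415 phi_3 = -0.0102
  (R2) -0.0102 phi_1 + 3.0246 phi_2 - 0.0102 phi_3 = -0.2415
  (R3) -0.2415 phi_1 - 0.0102 phi_2 + 3.0246 phi_3 = -0.1245
Gaussian elimination:
  R2 <- R2 - (-0.0102/3.0246) R1 = R2 - (-0.003372) R1:  3.024566 phi_2 - 0.011014 phi_3 = -0.241534
  R3 <- R3 - (-0.2415/3.0246) R1 = R3 - (-0.079845) R1:  -0.011014 phi_2 + 3.005317 phi_3 = -0.125314
  R3 <- R3 - (-0.011014/3.024566) R2 = R3 - (-0.003642) R2:  3.005277 phi_3 = -0.126194
Back-substitution:
  phi_hat_3 = -0.126194 / 3.005277 = -0.041991
  phi_hat_2 = (-0.241534 - (-0.011014)(-0.041991)) / 3.024566 = -0.08001
  phi_hat_1 = (-0.0102 - (-0.0102)(-0.08001) - (-0.2415)(-0.041991)) / 3.0246 = -0.006995
So phi_hat = [-0.0070, -0.0800, -0.0420].
Therefore phi_hat_3 = -0.0420.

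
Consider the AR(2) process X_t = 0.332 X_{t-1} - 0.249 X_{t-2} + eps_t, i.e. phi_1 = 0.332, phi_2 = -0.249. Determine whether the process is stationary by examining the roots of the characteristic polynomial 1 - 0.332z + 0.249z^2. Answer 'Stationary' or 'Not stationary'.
\text{Stationary}

The AR(p) characteristic polynomial is P(z) = 1 - 0.332z + 0.249z^2.
Stationarity requires all roots to lie outside the unit circle, i.e. |z| > 1 for every root.
Set 1 + (-0.332) z + (0.249) z^2 = 0, i.e. a z^2 + b z + c = 0 with a = 0.249, b = -0.332, c = 1.
Discriminant D = b^2 - 4ac = (-0.332)^2 - 4*(0.249)*1 = 0.110224 - (0.996) = -0.885776.
D < 0, so the roots are the complex-conjugate pair z = (-b +/- i sqrt(-D)) / (2a) = 0.6667 +/- 1.8899i.
For a conjugate pair |z|^2 = z * conj(z) = (product of roots) = c/a = 1/(0.249) = 4.016064, so |z| = sqrt(4.016064) = 2.004 for both roots.
Moduli of all roots: 2.0040, 2.0040.
All moduli strictly greater than 1? Yes.
Verdict: Stationary.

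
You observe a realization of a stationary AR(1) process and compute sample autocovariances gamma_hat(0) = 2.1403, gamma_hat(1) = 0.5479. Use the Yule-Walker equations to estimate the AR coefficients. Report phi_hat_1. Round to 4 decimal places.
\hat\phi_{1} = 0.2560

The Yule-Walker equations for an AR(p) process read, in matrix form,
  Gamma_p phi = r_p,   with   (Gamma_p)_{ij} = gamma(|i - j|),
                       (r_p)_i = gamma(i),   i,j = 1..p.
Substitute the sample gammas (Toeplitz matrix and right-hand side of size 1):
  Gamma_p = [[2.1403]]
  r_p     = [0.5479]
With p = 1 this is the single equation gamma(0) phi_1 = gamma(1):
  phi_hat_1 = gamma(1) / gamma(0) = 0.5479 / 2.1403 = 0.2560.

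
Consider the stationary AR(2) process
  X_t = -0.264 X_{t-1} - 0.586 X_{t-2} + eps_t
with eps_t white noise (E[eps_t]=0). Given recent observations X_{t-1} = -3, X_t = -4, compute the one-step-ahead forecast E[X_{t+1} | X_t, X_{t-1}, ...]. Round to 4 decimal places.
E[X_{t+1} \mid \mathcal F_t] = 2.8140

For an AR(p) model X_t = c + sum_i phi_i X_{t-i} + eps_t, the
one-step-ahead conditional mean is
  E[X_{t+1} | X_t, ...] = c + sum_i phi_i X_{t+1-i}.
Substitute known values:
  E[X_{t+1} | ...] = (-0.264) * (-4) + (-0.586) * (-3)
                   = 2.8140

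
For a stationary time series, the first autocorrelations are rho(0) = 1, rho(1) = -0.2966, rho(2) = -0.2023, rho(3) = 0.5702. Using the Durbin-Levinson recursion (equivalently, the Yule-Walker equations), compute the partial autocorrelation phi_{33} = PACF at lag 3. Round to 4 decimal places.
\phi_{33} = 0.4840

The PACF at lag k is phi_{kk}, the last component of the solution
to the Yule-Walker system G_k phi = r_k where
  (G_k)_{ij} = rho(|i - j|), (r_k)_i = rho(i), i,j = 1..k.
Equivalently, Durbin-Levinson gives phi_{kk} iteratively:
  phi_{11} = rho(1)
  phi_{kk} = [rho(k) - sum_{j=1..k-1} phi_{k-1,j} rho(k-j)]
            / [1 - sum_{j=1..k-1} phi_{k-1,j} rho(j)],
  phi_{k,j} = phi_{k-1,j} - phi_{kk} phi_{k-1,k-j},  j = 1..k-1.
Step k = 1:
  phi_11 = rho(1) = -0.2966.
Step k = 2:
  phi_22 = [rho(2) - phi_11 rho(1)] / [1 - phi_11 rho(1)] = [-0.2023 - (-0.2966)(-0.2966)] / [1 - (-0.2966)(-0.2966)]
         = -0.29027156 / 0.91202844 = -0.31827.
  Update: phi_21 = phi_11 - phi_22 phi_11 = -0.2966 - (-0.31827)(-0.2966) = -0.390999.
Step k = 3:
  phi_33 = [rho(3) - phi_21 rho(2) - phi_22 rho(1)] / [1 - phi_21 rho(1) - phi_22 rho(2)]
    numerator   = 0.5702 - (-0.390999)(-0.2023) - (-0.31827)(-0.2966) = 0.39670194
    denominator = 1 - (-0.390999)(-0.2966) - (-0.31827)(-0.2023) = 0.81964363
  phi_33 = 0.39670194 / 0.81964363 = 0.484.
Therefore phi_{33} = 0.4840.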